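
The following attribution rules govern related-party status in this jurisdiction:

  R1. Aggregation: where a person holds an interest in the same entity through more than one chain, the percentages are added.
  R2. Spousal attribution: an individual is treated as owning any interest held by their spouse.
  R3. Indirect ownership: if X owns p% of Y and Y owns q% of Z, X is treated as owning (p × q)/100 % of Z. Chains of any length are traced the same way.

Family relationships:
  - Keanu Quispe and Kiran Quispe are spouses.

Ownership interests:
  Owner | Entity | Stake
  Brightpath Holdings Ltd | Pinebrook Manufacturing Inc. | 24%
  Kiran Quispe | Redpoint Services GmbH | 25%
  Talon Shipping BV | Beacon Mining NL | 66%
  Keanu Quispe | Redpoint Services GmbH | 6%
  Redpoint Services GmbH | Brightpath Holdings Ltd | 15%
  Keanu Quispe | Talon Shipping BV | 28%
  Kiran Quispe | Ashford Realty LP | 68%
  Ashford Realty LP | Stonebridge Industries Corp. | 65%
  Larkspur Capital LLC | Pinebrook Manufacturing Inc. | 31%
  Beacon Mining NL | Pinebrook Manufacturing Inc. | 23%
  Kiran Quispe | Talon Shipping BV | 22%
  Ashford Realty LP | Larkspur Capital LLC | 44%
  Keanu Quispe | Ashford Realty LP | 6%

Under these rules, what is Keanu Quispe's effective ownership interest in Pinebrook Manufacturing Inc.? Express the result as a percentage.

18.7996%

By spousal attribution (R2), Keanu Quispe is treated as also owning Kiran Quispe's interest in Ashford Realty LP, giving 6% + 68% = 74%.
By spousal attribution (R2), Keanu Quispe is treated as also owning Kiran Quispe's interest in Talon Shipping BV, giving 28% + 22% = 50%.
By spousal attribution (R2), Keanu Quispe is treated as also owning Kiran Quispe's interest in Redpoint Services GmbH, giving 6% + 25% = 31%.
Chain via Ashford Realty LP → Larkspur Capital LLC (R3): 74% × 44% × 31% = 10.0936% of Pinebrook Manufacturing Inc.
Chain via Talon Shipping BV → Beacon Mining NL (R3): 50% × 66% × 23% = 7.59% of Pinebrook Manufacturing Inc.
Chain via Redpoint Services GmbH → Brightpath Holdings Ltd (R3): 31% × 15% × 24% = 1.116% of Pinebrook Manufacturing Inc.
Aggregating (R1): 10.0936% + 7.59% + 1.116% = 18.7996%.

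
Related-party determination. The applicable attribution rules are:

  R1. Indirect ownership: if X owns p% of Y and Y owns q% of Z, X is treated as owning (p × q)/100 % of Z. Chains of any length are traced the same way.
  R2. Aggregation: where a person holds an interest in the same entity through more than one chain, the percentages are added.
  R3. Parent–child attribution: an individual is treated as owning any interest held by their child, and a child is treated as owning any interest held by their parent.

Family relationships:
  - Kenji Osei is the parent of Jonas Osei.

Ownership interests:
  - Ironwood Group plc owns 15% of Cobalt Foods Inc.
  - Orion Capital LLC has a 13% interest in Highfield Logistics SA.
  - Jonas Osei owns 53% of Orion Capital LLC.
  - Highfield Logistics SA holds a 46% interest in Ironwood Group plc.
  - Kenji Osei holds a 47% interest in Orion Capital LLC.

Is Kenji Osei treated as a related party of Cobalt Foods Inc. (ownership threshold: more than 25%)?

No

By parent–child attribution (R3), Kenji Osei is treated as also owning Jonas Osei's interest in Orion Capital LLC, giving 47% + 53% = 100%.
Chain via Orion Capital LLC → Highfield Logistics SA → Ironwood Group plc (R1): 100% × 13% × 46% × 15% = 0.897% of Cobalt Foods Inc.
0.897% does not exceed the 25% threshold, so Kenji is not a related party to Cobalt Foods Inc.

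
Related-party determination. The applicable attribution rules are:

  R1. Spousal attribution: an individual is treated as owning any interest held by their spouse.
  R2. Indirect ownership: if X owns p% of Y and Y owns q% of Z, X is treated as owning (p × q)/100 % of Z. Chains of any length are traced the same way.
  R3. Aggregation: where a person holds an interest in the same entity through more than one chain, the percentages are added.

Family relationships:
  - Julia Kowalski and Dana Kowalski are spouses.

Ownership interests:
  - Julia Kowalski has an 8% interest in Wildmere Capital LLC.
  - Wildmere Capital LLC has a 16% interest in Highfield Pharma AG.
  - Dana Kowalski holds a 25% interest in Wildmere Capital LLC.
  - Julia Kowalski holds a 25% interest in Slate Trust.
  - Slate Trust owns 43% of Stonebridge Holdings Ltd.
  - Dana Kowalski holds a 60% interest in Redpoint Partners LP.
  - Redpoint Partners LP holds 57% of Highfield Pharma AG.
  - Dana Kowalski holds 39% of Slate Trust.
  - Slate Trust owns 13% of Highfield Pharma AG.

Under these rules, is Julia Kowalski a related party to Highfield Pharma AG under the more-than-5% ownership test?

By spousal attribution (R1), Julia Kowalski is treated as also owning Dana Kowalski's interest in Wildmere Capital LLC, giving 8% + 25% = 33%.
By spousal attribution (R1), Julia Kowalski is treated as also owning Dana Kowalski's interest in Slate Trust, giving 25% + 39% = 64%.
By spousal attribution (R1), Julia Kowalski is treated as owning Dana Kowalski's 60% interest in Redpoint Partners LP.
Chain via Wildmere Capital LLC (R2): 33% × 16% = 5.28% of Highfield Pharma AG.
Chain via Slate Trust (R2): 64% × 13% = 8.32% of Highfield Pharma AG.
Chain via Redpoint Partners LP (R2): 60% × 57% = 34.2% of Highfield Pharma AG.
Aggregating (R3): 5.28% + 8.32% + 34.2% = 47.8%.
47.8% exceeds the 5% threshold, so Julia is a related party to Highfield Pharma AG.

Yes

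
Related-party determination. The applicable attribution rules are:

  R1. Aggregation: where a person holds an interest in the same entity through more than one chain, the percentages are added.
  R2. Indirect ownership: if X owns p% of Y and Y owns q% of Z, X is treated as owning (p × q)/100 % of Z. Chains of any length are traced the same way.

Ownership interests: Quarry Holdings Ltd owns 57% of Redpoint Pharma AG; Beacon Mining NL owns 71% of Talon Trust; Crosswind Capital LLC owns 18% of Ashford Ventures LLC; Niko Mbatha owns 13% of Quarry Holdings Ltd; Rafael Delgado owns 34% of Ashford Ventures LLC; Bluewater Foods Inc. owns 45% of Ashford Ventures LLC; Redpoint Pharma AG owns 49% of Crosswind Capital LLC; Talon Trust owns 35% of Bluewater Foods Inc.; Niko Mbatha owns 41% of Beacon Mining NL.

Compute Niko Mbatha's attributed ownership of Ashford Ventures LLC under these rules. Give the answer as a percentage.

5.238387%

Chain via Quarry Holdings Ltd → Redpoint Pharma AG → Crosswind Capital LLC (R2): 13% × 57% × 49% × 18% = 0.653562% of Ashford Ventures LLC.
Chain via Beacon Mining NL → Talon Trust → Bluewater Foods Inc. (R2): 41% × 71% × 35% × 45% = 4.584825% of Ashford Ventures LLC.
Aggregating (R1): 0.653562% + 4.584825% = 5.238387%.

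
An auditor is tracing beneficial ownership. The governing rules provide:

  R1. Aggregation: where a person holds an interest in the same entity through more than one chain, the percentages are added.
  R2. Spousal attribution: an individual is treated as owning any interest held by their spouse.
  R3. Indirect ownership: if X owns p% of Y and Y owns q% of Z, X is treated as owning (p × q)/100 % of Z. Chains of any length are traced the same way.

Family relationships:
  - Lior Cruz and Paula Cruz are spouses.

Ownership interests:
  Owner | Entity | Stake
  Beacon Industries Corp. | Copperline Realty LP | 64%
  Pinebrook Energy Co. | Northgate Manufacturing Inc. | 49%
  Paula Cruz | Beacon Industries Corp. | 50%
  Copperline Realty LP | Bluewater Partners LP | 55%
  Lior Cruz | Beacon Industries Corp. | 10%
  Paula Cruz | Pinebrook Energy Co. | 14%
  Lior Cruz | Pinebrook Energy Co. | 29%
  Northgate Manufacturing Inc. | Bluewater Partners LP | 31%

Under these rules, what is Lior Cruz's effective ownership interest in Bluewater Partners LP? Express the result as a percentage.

By spousal attribution (R2), Lior Cruz is treated as also owning Paula Cruz's interest in Beacon Industries Corp, giving 10% + 50% = 60%.
By spousal attribution (R2), Lior Cruz is treated as also owning Paula Cruz's interest in Pinebrook Energy Co, giving 29% + 14% = 43%.
Chain via Beacon Industries Corp. → Copperline Realty LP (R3): 60% × 64% × 55% = 21.12% of Bluewater Partners LP.
Chain via Pinebrook Energy Co. → Northgate Manufacturing Inc. (R3): 43% × 49% × 31% = 6.5317% of Bluewater Partners LP.
Aggregating (R1): 21.12% + 6.5317% = 27.6517%.

27.6517%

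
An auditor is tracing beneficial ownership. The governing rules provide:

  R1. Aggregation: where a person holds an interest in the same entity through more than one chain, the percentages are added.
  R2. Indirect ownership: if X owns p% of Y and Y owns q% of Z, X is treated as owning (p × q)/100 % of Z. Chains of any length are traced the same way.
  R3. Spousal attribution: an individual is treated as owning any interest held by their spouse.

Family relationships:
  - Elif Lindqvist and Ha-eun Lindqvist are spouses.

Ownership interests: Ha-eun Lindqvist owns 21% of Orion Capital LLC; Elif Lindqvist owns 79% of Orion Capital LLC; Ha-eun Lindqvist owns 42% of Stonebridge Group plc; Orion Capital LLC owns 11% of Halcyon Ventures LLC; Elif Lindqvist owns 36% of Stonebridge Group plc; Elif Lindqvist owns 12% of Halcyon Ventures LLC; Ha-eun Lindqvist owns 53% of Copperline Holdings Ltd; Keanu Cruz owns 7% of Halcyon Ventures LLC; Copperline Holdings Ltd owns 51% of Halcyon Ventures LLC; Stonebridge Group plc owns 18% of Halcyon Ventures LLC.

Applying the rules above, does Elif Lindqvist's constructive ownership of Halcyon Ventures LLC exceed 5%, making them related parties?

By spousal attribution (R3), Elif Lindqvist is treated as also owning Ha-eun Lindqvist's interest in Stonebridge Group plc, giving 36% + 42% = 78%.
By spousal attribution (R3), Elif Lindqvist is treated as also owning Ha-eun Lindqvist's interest in Orion Capital LLC, giving 79% + 21% = 100%.
By spousal attribution (R3), Elif Lindqvist is treated as owning Ha-eun Lindqvist's 53% interest in Copperline Holdings Ltd.
Chain via Stonebridge Group plc (R2): 78% × 18% = 14.04% of Halcyon Ventures LLC.
Chain via Orion Capital LLC (R2): 100% × 11% = 11% of Halcyon Ventures LLC.
Direct interest in Halcyon Ventures LLC: 12%.
Chain via Copperline Holdings Ltd (R2): 53% × 51% = 27.03% of Halcyon Ventures LLC.
Aggregating (R1): 14.04% + 11% + 12% + 27.03% = 64.07%.
64.07% exceeds the 5% threshold, so Elif is a related party to Halcyon Ventures LLC.

Yes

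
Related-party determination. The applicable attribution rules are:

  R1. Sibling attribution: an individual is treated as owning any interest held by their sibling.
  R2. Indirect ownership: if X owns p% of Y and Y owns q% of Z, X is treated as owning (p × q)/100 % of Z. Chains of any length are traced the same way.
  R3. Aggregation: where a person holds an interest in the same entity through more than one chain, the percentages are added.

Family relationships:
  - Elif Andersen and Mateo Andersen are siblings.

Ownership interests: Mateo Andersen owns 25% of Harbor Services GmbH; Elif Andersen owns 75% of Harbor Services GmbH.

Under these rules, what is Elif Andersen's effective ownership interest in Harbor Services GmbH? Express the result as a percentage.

By sibling attribution (R1), Elif Andersen is treated as also owning Mateo Andersen's interest in Harbor Services GmbH, giving 75% + 25% = 100%.
Direct interest in Harbor Services GmbH: 100%.

100%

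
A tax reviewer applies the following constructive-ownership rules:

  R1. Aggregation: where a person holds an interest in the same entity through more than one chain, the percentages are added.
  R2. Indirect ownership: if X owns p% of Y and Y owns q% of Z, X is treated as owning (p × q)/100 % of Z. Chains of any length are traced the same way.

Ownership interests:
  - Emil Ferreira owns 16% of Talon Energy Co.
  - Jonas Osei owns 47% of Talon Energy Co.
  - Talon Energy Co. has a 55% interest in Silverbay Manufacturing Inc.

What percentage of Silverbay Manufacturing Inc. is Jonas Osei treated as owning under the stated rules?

Chain via Talon Energy Co. (R2): 47% × 55% = 25.85% of Silverbay Manufacturing Inc.

25.85%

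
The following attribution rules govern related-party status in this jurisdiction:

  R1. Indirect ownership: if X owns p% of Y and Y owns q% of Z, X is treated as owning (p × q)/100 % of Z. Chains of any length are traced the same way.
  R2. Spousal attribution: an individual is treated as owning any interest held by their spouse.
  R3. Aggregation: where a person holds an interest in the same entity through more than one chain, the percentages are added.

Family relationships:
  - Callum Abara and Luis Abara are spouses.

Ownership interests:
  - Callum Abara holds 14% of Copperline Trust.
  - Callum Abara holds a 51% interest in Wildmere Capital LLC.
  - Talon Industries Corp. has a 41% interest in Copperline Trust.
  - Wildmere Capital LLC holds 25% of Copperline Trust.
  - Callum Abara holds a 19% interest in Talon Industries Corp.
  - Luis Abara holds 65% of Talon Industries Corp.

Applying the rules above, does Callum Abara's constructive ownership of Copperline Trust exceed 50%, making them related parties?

By spousal attribution (R2), Callum Abara is treated as also owning Luis Abara's interest in Talon Industries Corp, giving 19% + 65% = 84%.
Chain via Talon Industries Corp. (R1): 84% × 41% = 34.44% of Copperline Trust.
Chain via Wildmere Capital LLC (R1): 51% × 25% = 12.75% of Copperline Trust.
Direct interest in Copperline Trust: 14%.
Aggregating (R3): 34.44% + 12.75% + 14% = 61.19%.
61.19% exceeds the 50% threshold, so Callum is a related party to Copperline Trust.

Yes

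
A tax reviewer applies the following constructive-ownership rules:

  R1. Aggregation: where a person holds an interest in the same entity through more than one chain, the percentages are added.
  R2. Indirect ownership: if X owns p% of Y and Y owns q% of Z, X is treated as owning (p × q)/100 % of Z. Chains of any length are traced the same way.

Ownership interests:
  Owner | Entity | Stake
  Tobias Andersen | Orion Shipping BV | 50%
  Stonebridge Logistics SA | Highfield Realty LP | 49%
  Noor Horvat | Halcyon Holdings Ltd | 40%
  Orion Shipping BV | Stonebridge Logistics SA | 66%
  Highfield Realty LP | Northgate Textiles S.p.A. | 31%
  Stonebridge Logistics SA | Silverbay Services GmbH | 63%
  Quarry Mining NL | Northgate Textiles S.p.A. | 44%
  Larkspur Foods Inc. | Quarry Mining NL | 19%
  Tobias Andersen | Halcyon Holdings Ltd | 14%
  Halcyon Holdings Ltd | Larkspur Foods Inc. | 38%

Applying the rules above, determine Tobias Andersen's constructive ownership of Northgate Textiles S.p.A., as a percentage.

5.457452%

Chain via Orion Shipping BV → Stonebridge Logistics SA → Highfield Realty LP (R2): 50% × 66% × 49% × 31% = 5.0127% of Northgate Textiles S.p.A.
Chain via Halcyon Holdings Ltd → Larkspur Foods Inc. → Quarry Mining NL (R2): 14% × 38% × 19% × 44% = 0.444752% of Northgate Textiles S.p.A.
Aggregating (R1): 5.0127% + 0.444752% = 5.457452%.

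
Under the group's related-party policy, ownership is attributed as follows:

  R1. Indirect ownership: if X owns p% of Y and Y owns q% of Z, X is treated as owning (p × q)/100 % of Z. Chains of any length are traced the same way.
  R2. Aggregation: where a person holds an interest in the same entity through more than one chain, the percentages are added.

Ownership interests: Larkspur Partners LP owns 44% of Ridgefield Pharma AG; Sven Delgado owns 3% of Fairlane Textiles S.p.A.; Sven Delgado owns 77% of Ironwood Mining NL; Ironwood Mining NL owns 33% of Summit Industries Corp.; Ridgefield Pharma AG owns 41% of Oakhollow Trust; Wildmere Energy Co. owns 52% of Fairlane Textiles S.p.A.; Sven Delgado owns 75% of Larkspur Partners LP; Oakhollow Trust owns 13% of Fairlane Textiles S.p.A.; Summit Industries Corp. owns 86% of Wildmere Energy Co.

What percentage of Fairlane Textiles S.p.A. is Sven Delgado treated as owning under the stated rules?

16.122252%

Chain via Ironwood Mining NL → Summit Industries Corp. → Wildmere Energy Co. (R1): 77% × 33% × 86% × 52% = 11.363352% of Fairlane Textiles S.p.A.
Chain via Larkspur Partners LP → Ridgefield Pharma AG → Oakhollow Trust (R1): 75% × 44% × 41% × 13% = 1.7589% of Fairlane Textiles S.p.A.
Direct interest in Fairlane Textiles S.p.A: 3%.
Aggregating (R2): 11.363352% + 1.7589% + 3% = 16.122252%.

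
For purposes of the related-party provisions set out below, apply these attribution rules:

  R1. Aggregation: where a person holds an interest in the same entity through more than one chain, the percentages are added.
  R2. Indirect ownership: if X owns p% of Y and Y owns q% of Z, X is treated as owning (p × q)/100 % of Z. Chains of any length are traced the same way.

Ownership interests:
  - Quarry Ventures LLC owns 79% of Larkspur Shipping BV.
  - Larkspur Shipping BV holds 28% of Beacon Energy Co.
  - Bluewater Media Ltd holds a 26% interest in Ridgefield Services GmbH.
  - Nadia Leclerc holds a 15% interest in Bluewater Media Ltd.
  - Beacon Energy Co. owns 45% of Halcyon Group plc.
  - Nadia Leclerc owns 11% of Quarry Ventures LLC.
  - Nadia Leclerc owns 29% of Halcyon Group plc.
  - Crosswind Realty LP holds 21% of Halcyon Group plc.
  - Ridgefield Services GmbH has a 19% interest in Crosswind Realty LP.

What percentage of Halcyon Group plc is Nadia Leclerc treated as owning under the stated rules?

30.25055%

Chain via Bluewater Media Ltd → Ridgefield Services GmbH → Crosswind Realty LP (R2): 15% × 26% × 19% × 21% = 0.15561% of Halcyon Group plc.
Chain via Quarry Ventures LLC → Larkspur Shipping BV → Beacon Energy Co. (R2): 11% × 79% × 28% × 45% = 1.09494% of Halcyon Group plc.
Direct interest in Halcyon Group plc: 29%.
Aggregating (R1): 0.15561% + 1.09494% + 29% = 30.25055%.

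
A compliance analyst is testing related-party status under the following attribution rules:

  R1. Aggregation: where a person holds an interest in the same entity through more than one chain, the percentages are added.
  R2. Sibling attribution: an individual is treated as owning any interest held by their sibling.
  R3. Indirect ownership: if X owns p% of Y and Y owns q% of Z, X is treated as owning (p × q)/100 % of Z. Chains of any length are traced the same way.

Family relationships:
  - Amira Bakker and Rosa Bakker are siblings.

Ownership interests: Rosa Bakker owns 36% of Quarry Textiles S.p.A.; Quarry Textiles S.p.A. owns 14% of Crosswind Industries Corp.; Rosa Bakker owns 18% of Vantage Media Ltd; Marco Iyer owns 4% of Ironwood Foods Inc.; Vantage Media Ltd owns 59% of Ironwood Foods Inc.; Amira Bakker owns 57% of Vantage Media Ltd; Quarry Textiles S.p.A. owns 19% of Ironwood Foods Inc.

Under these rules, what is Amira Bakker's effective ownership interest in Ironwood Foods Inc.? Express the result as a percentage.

51.09%

By sibling attribution (R2), Amira Bakker is treated as also owning Rosa Bakker's interest in Vantage Media Ltd, giving 57% + 18% = 75%.
By sibling attribution (R2), Amira Bakker is treated as owning Rosa Bakker's 36% interest in Quarry Textiles S.p.A.
Chain via Vantage Media Ltd (R3): 75% × 59% = 44.25% of Ironwood Foods Inc.
Chain via Quarry Textiles S.p.A. (R3): 36% × 19% = 6.84% of Ironwood Foods Inc.
Aggregating (R1): 44.25% + 6.84% = 51.09%.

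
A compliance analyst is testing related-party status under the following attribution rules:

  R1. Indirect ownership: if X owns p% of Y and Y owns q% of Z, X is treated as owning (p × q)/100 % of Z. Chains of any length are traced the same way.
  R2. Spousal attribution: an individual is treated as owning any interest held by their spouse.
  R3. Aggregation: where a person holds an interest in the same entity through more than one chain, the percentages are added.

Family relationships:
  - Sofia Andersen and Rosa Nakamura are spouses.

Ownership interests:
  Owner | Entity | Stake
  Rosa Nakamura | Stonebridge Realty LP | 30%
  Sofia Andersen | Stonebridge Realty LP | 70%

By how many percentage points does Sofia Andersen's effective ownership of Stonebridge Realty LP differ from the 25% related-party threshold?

75

By spousal attribution (R2), Sofia Andersen is treated as also owning Rosa Nakamura's interest in Stonebridge Realty LP, giving 70% + 30% = 100%.
Direct interest in Stonebridge Realty LP: 100%.
100% exceeds the 25% threshold by 75 percentage points.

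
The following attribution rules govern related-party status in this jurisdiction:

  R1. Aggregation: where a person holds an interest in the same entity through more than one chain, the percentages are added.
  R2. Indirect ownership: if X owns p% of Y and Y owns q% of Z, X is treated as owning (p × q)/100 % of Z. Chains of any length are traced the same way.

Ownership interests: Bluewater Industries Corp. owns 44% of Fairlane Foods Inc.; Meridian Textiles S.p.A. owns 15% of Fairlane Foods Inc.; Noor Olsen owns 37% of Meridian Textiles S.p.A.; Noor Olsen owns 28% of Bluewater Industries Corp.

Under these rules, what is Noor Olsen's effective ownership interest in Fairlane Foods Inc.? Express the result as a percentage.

Chain via Meridian Textiles S.p.A. (R2): 37% × 15% = 5.55% of Fairlane Foods Inc.
Chain via Bluewater Industries Corp. (R2): 28% × 44% = 12.32% of Fairlane Foods Inc.
Aggregating (R1): 5.55% + 12.32% = 17.87%.

17.87%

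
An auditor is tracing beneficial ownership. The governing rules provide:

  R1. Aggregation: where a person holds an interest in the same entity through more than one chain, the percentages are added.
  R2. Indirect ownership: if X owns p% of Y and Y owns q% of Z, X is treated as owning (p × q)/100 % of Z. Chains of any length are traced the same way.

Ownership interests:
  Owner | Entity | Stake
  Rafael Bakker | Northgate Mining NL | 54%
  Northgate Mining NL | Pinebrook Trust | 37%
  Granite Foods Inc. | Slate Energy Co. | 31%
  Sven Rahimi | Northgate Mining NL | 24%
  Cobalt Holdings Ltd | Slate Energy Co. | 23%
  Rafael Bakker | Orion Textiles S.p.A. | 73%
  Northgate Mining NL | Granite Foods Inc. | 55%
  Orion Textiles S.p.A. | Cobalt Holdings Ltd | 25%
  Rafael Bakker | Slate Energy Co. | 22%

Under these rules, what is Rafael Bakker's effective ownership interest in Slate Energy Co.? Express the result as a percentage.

35.4045%

Chain via Orion Textiles S.p.A. → Cobalt Holdings Ltd (R2): 73% × 25% × 23% = 4.1975% of Slate Energy Co.
Chain via Northgate Mining NL → Granite Foods Inc. (R2): 54% × 55% × 31% = 9.207% of Slate Energy Co.
Direct interest in Slate Energy Co: 22%.
Aggregating (R1): 4.1975% + 9.207% + 22% = 35.4045%.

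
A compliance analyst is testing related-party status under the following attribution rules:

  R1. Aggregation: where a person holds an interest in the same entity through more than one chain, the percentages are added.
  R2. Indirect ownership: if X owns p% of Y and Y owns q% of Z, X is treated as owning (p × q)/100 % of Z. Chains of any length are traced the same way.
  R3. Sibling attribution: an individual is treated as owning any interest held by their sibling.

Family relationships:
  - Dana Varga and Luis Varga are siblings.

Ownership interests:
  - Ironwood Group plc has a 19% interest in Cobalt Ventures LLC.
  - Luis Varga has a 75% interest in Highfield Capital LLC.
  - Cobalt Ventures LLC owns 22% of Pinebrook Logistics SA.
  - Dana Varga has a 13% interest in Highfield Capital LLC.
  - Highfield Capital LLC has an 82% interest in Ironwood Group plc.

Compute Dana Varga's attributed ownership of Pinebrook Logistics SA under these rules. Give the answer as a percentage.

By sibling attribution (R3), Dana Varga is treated as also owning Luis Varga's interest in Highfield Capital LLC, giving 13% + 75% = 88%.
Chain via Highfield Capital LLC → Ironwood Group plc → Cobalt Ventures LLC (R2): 88% × 82% × 19% × 22% = 3.016288% of Pinebrook Logistics SA.

3.016288%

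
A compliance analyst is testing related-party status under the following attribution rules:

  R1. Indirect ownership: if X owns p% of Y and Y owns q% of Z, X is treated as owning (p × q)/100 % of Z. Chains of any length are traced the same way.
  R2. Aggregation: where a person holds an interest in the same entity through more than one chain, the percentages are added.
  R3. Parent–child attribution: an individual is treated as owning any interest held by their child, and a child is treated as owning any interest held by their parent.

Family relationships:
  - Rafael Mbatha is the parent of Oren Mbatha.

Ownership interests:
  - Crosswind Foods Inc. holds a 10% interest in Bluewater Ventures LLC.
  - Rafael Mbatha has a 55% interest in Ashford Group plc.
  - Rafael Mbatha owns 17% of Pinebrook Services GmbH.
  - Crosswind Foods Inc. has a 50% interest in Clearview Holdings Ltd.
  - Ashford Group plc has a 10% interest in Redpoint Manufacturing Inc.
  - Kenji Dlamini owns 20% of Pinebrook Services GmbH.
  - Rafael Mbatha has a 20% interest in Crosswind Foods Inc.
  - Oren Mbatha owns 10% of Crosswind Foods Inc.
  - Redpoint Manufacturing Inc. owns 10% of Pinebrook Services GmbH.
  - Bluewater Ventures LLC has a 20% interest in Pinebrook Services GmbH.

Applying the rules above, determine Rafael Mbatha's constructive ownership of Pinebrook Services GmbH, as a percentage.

By parent–child attribution (R3), Rafael Mbatha is treated as also owning Oren Mbatha's interest in Crosswind Foods Inc, giving 20% + 10% = 30%.
Chain via Ashford Group plc → Redpoint Manufacturing Inc. (R1): 55% × 10% × 10% = 0.55% of Pinebrook Services GmbH.
Chain via Crosswind Foods Inc. → Bluewater Ventures LLC (R1): 30% × 10% × 20% = 0.6% of Pinebrook Services GmbH.
Direct interest in Pinebrook Services GmbH: 17%.
Aggregating (R2): 0.55% + 0.6% + 17% = 18.15%.

18.15%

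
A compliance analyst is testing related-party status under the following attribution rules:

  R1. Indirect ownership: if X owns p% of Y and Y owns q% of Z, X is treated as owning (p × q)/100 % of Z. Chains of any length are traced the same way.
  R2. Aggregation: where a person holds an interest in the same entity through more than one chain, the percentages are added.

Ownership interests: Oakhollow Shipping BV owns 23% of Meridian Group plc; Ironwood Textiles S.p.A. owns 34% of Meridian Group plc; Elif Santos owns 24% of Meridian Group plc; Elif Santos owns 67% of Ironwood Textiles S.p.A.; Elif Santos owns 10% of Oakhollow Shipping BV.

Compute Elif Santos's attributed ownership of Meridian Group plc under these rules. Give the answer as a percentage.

Chain via Ironwood Textiles S.p.A. (R1): 67% × 34% = 22.78% of Meridian Group plc.
Chain via Oakhollow Shipping BV (R1): 10% × 23% = 2.3% of Meridian Group plc.
Direct interest in Meridian Group plc: 24%.
Aggregating (R2): 22.78% + 2.3% + 24% = 49.08%.

49.08%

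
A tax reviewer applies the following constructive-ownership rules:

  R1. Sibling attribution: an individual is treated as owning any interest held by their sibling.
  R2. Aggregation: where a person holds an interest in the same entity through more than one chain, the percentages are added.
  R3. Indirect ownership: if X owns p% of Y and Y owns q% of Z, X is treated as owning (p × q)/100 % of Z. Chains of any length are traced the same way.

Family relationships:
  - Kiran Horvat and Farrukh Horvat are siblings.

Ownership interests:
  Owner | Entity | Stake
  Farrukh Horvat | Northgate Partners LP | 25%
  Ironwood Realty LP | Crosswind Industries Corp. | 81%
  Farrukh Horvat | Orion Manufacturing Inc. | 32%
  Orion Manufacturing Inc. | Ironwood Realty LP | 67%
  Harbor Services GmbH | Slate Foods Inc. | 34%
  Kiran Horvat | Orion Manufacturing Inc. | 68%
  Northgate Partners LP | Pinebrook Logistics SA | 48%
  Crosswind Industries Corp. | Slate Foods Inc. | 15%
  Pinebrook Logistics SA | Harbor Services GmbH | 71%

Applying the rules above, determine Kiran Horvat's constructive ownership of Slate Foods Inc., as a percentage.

By sibling attribution (R1), Kiran Horvat is treated as also owning Farrukh Horvat's interest in Orion Manufacturing Inc, giving 68% + 32% = 100%.
By sibling attribution (R1), Kiran Horvat is treated as owning Farrukh Horvat's 25% interest in Northgate Partners LP.
Chain via Orion Manufacturing Inc. → Ironwood Realty LP → Crosswind Industries Corp. (R3): 100% × 67% × 81% × 15% = 8.1405% of Slate Foods Inc.
Chain via Northgate Partners LP → Pinebrook Logistics SA → Harbor Services GmbH (R3): 25% × 48% × 71% × 34% = 2.8968% of Slate Foods Inc.
Aggregating (R2): 8.1405% + 2.8968% = 11.0373%.

11.0373%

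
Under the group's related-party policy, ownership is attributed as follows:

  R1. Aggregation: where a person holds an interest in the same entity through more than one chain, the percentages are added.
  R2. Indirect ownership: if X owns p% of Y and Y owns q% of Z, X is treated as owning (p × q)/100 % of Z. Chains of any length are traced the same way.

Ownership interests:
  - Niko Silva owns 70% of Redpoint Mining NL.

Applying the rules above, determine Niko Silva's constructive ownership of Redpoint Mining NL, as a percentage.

70%

Direct interest in Redpoint Mining NL: 70%.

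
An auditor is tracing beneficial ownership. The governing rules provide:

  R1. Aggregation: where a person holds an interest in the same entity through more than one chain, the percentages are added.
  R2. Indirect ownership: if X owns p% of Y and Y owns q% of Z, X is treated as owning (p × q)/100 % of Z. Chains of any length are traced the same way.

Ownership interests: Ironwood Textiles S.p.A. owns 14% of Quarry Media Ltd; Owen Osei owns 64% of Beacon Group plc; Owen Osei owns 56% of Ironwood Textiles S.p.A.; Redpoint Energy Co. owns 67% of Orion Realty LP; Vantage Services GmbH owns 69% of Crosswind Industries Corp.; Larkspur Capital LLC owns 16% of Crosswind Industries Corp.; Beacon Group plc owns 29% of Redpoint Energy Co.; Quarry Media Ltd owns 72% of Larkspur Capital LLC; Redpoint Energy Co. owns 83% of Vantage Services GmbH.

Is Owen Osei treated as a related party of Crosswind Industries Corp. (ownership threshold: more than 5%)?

Chain via Beacon Group plc → Redpoint Energy Co. → Vantage Services GmbH (R2): 64% × 29% × 83% × 69% = 10.629312% of Crosswind Industries Corp.
Chain via Ironwood Textiles S.p.A. → Quarry Media Ltd → Larkspur Capital LLC (R2): 56% × 14% × 72% × 16% = 0.903168% of Crosswind Industries Corp.
Aggregating (R1): 10.629312% + 0.903168% = 11.53248%.
11.53248% exceeds the 5% threshold, so Owen is a related party to Crosswind Industries Corp.

Yes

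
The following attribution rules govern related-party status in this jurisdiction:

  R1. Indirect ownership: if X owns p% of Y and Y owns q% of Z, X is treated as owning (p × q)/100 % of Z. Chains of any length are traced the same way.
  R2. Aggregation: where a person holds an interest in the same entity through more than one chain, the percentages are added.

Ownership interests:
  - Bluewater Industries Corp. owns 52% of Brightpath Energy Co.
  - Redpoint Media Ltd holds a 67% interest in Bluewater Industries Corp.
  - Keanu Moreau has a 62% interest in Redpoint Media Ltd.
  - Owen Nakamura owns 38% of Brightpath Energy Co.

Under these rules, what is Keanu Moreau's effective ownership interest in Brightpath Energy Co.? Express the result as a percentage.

Chain via Redpoint Media Ltd → Bluewater Industries Corp. (R1): 62% × 67% × 52% = 21.6008% of Brightpath Energy Co.

21.6008%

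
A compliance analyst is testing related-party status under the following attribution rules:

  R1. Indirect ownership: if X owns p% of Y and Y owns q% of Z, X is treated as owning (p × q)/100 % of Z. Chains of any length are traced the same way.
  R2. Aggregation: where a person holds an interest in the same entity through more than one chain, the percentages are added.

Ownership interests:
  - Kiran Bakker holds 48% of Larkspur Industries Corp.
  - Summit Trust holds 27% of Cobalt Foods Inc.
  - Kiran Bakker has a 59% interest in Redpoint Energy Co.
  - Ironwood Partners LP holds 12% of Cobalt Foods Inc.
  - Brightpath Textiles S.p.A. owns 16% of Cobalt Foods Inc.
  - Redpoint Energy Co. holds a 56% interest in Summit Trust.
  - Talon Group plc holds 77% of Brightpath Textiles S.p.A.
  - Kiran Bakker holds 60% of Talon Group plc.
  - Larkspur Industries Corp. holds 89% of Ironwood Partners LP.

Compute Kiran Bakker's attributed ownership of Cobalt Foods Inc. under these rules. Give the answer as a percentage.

Chain via Redpoint Energy Co. → Summit Trust (R1): 59% × 56% × 27% = 8.9208% of Cobalt Foods Inc.
Chain via Larkspur Industries Corp. → Ironwood Partners LP (R1): 48% × 89% × 12% = 5.1264% of Cobalt Foods Inc.
Chain via Talon Group plc → Brightpath Textiles S.p.A. (R1): 60% × 77% × 16% = 7.392% of Cobalt Foods Inc.
Aggregating (R2): 8.9208% + 5.1264% + 7.392% = 21.4392%.

21.4392%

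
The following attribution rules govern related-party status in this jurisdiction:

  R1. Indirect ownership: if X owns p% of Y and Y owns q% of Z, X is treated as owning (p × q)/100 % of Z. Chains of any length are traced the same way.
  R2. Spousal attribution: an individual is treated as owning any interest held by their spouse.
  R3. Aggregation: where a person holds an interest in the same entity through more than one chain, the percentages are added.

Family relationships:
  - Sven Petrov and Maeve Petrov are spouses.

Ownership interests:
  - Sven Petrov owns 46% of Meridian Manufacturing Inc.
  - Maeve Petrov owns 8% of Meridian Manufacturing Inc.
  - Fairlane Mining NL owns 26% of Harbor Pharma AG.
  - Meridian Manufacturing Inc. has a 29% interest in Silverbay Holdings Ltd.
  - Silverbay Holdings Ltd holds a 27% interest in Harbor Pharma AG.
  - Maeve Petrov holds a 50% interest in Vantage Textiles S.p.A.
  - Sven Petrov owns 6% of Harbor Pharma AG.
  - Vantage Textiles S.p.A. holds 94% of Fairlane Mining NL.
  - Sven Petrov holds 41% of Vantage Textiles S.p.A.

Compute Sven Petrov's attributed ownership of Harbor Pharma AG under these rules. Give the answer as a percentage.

By spousal attribution (R2), Sven Petrov is treated as also owning Maeve Petrov's interest in Meridian Manufacturing Inc, giving 46% + 8% = 54%.
By spousal attribution (R2), Sven Petrov is treated as also owning Maeve Petrov's interest in Vantage Textiles S.p.A, giving 41% + 50% = 91%.
Chain via Meridian Manufacturing Inc. → Silverbay Holdings Ltd (R1): 54% × 29% × 27% = 4.2282% of Harbor Pharma AG.
Chain via Vantage Textiles S.p.A. → Fairlane Mining NL (R1): 91% × 94% × 26% = 22.2404% of Harbor Pharma AG.
Direct interest in Harbor Pharma AG: 6%.
Aggregating (R3): 4.2282% + 22.2404% + 6% = 32.4686%.

32.4686%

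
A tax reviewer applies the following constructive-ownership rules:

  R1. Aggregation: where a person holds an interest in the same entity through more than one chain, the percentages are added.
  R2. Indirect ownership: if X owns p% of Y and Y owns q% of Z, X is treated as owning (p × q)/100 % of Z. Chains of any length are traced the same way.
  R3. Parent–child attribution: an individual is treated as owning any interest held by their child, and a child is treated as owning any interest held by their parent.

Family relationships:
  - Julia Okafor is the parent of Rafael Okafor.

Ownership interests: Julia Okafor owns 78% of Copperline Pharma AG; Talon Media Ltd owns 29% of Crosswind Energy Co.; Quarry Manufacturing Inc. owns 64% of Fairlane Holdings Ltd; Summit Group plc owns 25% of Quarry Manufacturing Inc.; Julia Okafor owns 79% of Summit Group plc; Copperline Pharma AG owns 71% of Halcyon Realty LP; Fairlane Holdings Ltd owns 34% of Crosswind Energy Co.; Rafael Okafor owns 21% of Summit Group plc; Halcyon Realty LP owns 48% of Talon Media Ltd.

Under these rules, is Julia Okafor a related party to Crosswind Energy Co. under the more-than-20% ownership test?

By parent–child attribution (R3), Julia Okafor is treated as also owning Rafael Okafor's interest in Summit Group plc, giving 79% + 21% = 100%.
Chain via Summit Group plc → Quarry Manufacturing Inc. → Fairlane Holdings Ltd (R2): 100% × 25% × 64% × 34% = 5.44% of Crosswind Energy Co.
Chain via Copperline Pharma AG → Halcyon Realty LP → Talon Media Ltd (R2): 78% × 71% × 48% × 29% = 7.708896% of Crosswind Energy Co.
Aggregating (R1): 5.44% + 7.708896% = 13.148896%.
13.148896% does not exceed the 20% threshold, so Julia is not a related party to Crosswind Energy Co.

No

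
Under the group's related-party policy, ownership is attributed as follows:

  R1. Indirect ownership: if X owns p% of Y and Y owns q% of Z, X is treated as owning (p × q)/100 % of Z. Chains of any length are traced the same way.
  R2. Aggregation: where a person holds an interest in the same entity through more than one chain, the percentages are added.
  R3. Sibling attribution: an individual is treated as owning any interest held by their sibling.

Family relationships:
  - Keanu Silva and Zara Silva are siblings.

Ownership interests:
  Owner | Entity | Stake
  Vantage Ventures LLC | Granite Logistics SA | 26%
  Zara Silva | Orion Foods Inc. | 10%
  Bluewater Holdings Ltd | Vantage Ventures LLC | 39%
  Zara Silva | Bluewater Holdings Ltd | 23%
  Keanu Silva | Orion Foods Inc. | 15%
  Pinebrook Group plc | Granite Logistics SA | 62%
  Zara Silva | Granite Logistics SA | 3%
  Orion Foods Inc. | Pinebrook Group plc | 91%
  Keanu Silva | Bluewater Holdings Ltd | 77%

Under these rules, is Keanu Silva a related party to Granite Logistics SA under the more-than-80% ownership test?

No

By sibling attribution (R3), Keanu Silva is treated as also owning Zara Silva's interest in Orion Foods Inc, giving 15% + 10% = 25%.
By sibling attribution (R3), Keanu Silva is treated as also owning Zara Silva's interest in Bluewater Holdings Ltd, giving 77% + 23% = 100%.
By sibling attribution (R3), Keanu Silva is treated as owning Zara Silva's 3% interest in Granite Logistics SA.
Chain via Orion Foods Inc. → Pinebrook Group plc (R1): 25% × 91% × 62% = 14.105% of Granite Logistics SA.
Chain via Bluewater Holdings Ltd → Vantage Ventures LLC (R1): 100% × 39% × 26% = 10.14% of Granite Logistics SA.
Direct interest in Granite Logistics SA: 3%.
Aggregating (R2): 14.105% + 10.14% + 3% = 27.245%.
27.245% does not exceed the 80% threshold, so Keanu is not a related party to Granite Logistics SA.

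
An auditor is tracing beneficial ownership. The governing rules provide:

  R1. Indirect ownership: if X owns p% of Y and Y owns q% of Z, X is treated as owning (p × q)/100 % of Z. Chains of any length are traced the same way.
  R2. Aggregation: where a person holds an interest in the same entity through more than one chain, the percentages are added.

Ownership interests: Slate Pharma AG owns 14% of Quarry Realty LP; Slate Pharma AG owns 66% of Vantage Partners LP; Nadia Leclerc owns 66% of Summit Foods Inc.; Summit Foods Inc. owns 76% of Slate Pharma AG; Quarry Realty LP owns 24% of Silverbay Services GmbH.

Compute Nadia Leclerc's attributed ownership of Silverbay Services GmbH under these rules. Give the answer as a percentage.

Chain via Summit Foods Inc. → Slate Pharma AG → Quarry Realty LP (R1): 66% × 76% × 14% × 24% = 1.685376% of Silverbay Services GmbH.

1.685376%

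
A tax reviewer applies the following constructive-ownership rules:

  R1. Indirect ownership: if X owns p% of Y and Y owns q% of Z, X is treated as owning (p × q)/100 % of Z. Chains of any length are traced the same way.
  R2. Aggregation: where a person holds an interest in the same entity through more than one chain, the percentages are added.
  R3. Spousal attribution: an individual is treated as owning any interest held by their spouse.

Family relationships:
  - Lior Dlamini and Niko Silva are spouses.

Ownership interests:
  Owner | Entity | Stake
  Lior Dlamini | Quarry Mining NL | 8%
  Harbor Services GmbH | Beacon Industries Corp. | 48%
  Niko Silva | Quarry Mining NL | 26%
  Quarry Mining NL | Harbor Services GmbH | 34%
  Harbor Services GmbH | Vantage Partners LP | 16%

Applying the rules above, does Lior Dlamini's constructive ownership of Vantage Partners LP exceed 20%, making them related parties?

No

By spousal attribution (R3), Lior Dlamini is treated as also owning Niko Silva's interest in Quarry Mining NL, giving 8% + 26% = 34%.
Chain via Quarry Mining NL → Harbor Services GmbH (R1): 34% × 34% × 16% = 1.8496% of Vantage Partners LP.
1.8496% does not exceed the 20% threshold, so Lior is not a related party to Vantage Partners LP.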